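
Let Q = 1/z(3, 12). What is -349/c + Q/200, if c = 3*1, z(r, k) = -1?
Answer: -69803/600 ≈ -116.34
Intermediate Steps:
c = 3
Q = -1 (Q = 1/(-1) = -1)
-349/c + Q/200 = -349/3 - 1/200 = -69803/600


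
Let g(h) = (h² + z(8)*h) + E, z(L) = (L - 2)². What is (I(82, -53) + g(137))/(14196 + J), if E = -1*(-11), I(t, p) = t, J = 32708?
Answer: 11897/23452 ≈ 0.50729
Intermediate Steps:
E = 11
z(L) = (-2 + L)²
g(h) = 11 + h² + 36*h (g(h) = (h² + (-2 + 8)²*h) + 11 = (h² + 6²*h) + 11 = (h² + 36*h) + 11 = 11 + h² + 36*h)
(I(82, -53) + g(137))/(14196 + J) = (82 + (11 + 137² + 36*137))/(14196 + 32708) = (82 + (11 + 18769 + 4932))/46904 = (82 + 23712)*(1/46904) = 23794*(1/46904) = 11897/23452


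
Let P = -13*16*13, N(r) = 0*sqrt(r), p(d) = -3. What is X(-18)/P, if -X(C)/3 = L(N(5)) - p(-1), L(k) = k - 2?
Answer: 3/2704 ≈ 0.0011095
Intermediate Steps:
N(r) = 0
L(k) = -2 + k
P = -2704 (P = -208*13 = -2704)
X(C) = -3 (X(C) = -3*((-2 + 0) - 1*(-3)) = -3*(-2 + 3) = -3*1 = -3)
X(-18)/P = -3/(-2704) = -3*(-1/2704) = 3/2704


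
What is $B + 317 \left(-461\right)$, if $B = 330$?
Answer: $-145807$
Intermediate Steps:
$B + 317 \left(-461\right) = 330 + 317 \left(-461\right) = 330 - 146137 = -145807$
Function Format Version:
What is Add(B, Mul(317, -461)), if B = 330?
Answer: -145807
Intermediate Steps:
Add(B, Mul(317, -461)) = Add(330, Mul(317, -461)) = Add(330, -146137) = -145807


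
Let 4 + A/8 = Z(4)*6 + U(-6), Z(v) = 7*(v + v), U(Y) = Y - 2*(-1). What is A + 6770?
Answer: 9394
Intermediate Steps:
U(Y) = 2 + Y (U(Y) = Y - 1*(-2) = Y + 2 = 2 + Y)
Z(v) = 14*v (Z(v) = 7*(2*v) = 14*v)
A = 2624 (A = -32 + 8*((14*4)*6 + (2 - 6)) = -32 + 8*(56*6 - 4) = -32 + 8*(336 - 4) = -32 + 8*332 = -32 + 2656 = 2624)
A + 6770 = 2624 + 6770 = 9394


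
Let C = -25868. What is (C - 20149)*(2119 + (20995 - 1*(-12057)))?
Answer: -1618463907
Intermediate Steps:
(C - 20149)*(2119 + (20995 - 1*(-12057))) = (-25868 - 20149)*(2119 + (20995 - 1*(-12057))) = -46017*(2119 + (20995 + 12057)) = -46017*(2119 + 33052) = -46017*35171 = -1618463907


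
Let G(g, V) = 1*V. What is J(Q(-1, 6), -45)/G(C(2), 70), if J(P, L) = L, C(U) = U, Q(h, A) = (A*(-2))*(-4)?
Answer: -9/14 ≈ -0.64286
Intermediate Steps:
Q(h, A) = 8*A (Q(h, A) = -2*A*(-4) = 8*A)
G(g, V) = V
J(Q(-1, 6), -45)/G(C(2), 70) = -45/70 = -45*1/70 = -9/14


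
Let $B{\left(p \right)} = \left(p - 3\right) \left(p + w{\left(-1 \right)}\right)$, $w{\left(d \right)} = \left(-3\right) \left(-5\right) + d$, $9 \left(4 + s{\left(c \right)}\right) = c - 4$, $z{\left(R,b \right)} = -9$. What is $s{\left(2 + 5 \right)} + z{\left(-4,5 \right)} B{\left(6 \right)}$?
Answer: $- \frac{1631}{3} \approx -543.67$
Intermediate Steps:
$s{\left(c \right)} = - \frac{40}{9} + \frac{c}{9}$ ($s{\left(c \right)} = -4 + \frac{c - 4}{9} = -4 + \frac{-4 + c}{9} = -4 + \left(- \frac{4}{9} + \frac{c}{9}\right) = - \frac{40}{9} + \frac{c}{9}$)
$w{\left(d \right)} = 15 + d$
$B{\left(p \right)} = \left(-3 + p\right) \left(14 + p\right)$ ($B{\left(p \right)} = \left(p - 3\right) \left(p + \left(15 - 1\right)\right) = \left(-3 + p\right) \left(p + 14\right) = \left(-3 + p\right) \left(14 + p\right)$)
$s{\left(2 + 5 \right)} + z{\left(-4,5 \right)} B{\left(6 \right)} = \left(- \frac{40}{9} + \frac{2 + 5}{9}\right) - 9 \left(-42 + 6^{2} + 11 \cdot 6\right) = \left(- \frac{40}{9} + \frac{1}{9} \cdot 7\right) - 9 \left(-42 + 36 + 66\right) = \left(- \frac{40}{9} + \frac{7}{9}\right) - 540 = - \frac{11}{3} - 540 = - \frac{1631}{3}$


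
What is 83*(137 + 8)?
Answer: 12035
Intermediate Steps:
83*(137 + 8) = 83*145 = 12035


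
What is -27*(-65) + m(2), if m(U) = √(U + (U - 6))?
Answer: 1755 + I*√2 ≈ 1755.0 + 1.4142*I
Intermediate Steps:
m(U) = √(-6 + 2*U) (m(U) = √(U + (-6 + U)) = √(-6 + 2*U))
-27*(-65) + m(2) = -27*(-65) + √(-6 + 2*2) = 1755 + √(-6 + 4) = 1755 + √(-2) = 1755 + I*√2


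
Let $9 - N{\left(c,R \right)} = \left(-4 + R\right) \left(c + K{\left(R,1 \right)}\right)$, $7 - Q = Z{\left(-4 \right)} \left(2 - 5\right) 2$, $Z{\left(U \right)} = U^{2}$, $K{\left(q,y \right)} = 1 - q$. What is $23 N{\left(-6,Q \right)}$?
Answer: $246123$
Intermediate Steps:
$Q = 103$ ($Q = 7 - \left(-4\right)^{2} \left(2 - 5\right) 2 = 7 - 16 \left(-3\right) 2 = 7 - \left(-48\right) 2 = 7 - -96 = 7 + 96 = 103$)
$N{\left(c,R \right)} = 9 - \left(-4 + R\right) \left(1 + c - R\right)$ ($N{\left(c,R \right)} = 9 - \left(-4 + R\right) \left(c - \left(-1 + R\right)\right) = 9 - \left(-4 + R\right) \left(1 + c - R\right)$)
$23 N{\left(-6,Q \right)} = 23 \left(13 + 103^{2} - 515 + 4 \left(-6\right) - 103 \left(-6\right)\right) = 23 \left(13 + 10609 - 515 - 24 + 618\right) = 23 \cdot 10701 = 246123$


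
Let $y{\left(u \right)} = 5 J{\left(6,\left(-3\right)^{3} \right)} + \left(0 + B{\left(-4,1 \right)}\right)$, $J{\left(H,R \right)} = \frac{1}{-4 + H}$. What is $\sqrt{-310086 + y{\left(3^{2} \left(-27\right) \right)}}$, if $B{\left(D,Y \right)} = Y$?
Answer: $\frac{i \sqrt{1240330}}{2} \approx 556.85 i$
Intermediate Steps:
$y{\left(u \right)} = \frac{7}{2}$ ($y{\left(u \right)} = \frac{5}{-4 + 6} + \left(0 + 1\right) = \frac{5}{2} + 1 = \frac{7}{2}$)
$\sqrt{-310086 + y{\left(3^{2} \left(-27\right) \right)}} = \sqrt{-310086 + \frac{7}{2}} = \sqrt{- \frac{620165}{2}} = \frac{i \sqrt{1240330}}{2}$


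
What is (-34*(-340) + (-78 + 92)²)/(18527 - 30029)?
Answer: -5878/5751 ≈ -1.0221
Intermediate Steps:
(-34*(-340) + (-78 + 92)²)/(18527 - 30029) = (11560 + 14²)/(-11502) = (11560 + 196)*(-1/11502) = 11756*(-1/11502) = -5878/5751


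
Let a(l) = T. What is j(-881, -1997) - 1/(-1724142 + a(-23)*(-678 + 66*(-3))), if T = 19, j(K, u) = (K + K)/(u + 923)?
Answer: 170403667/103866898 ≈ 1.6406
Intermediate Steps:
j(K, u) = 2*K/(923 + u) (j(K, u) = (2*K)/(923 + u) = 2*K/(923 + u))
a(l) = 19
j(-881, -1997) - 1/(-1724142 + a(-23)*(-678 + 66*(-3))) = 2*(-881)/(923 - 1997) - 1/(-1724142 + 19*(-678 + 66*(-3))) = 2*(-881)/(-1074) - 1/(-1724142 + 19*(-678 - 198)) = 2*(-881)*(-1/1074) - 1/(-1724142 + 19*(-876)) = 881/537 - 1/(-1724142 - 16644) = 881/537 - 1/(-1740786) = 881/537 - 1*(-1/1740786) = 881/537 + 1/1740786 = 170403667/103866898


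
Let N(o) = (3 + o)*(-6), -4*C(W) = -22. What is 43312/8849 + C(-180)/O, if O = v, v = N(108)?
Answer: 57594245/11786868 ≈ 4.8863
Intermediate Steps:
C(W) = 11/2 (C(W) = -¼*(-22) = 11/2)
N(o) = -18 - 6*o
v = -666 (v = -18 - 6*108 = -18 - 648 = -666)
O = -666
43312/8849 + C(-180)/O = 43312/8849 + (11/2)/(-666) = 43312*(1/8849) + (11/2)*(-1/666) = 43312/8849 - 11/1332 = 57594245/11786868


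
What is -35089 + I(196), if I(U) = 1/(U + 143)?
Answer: -11895170/339 ≈ -35089.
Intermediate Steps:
I(U) = 1/(143 + U)
-35089 + I(196) = -35089 + 1/(143 + 196) = -35089 + 1/339 = -11895170/339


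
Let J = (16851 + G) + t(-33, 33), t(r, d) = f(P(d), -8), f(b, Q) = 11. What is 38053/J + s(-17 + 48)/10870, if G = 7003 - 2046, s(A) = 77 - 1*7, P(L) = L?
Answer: 41516344/23717253 ≈ 1.7505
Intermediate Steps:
t(r, d) = 11
s(A) = 70 (s(A) = 77 - 7 = 70)
G = 4957
J = 21819 (J = (16851 + 4957) + 11 = 21808 + 11 = 21819)
38053/J + s(-17 + 48)/10870 = 38053/21819 + 70/10870 = 38053*(1/21819) + 70*(1/10870) = 38053/21819 + 7/1087 = 41516344/23717253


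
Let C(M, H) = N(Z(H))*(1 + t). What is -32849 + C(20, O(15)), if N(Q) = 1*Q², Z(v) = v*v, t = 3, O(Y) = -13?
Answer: 81395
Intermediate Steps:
Z(v) = v²
N(Q) = Q²
C(M, H) = 4*H⁴ (C(M, H) = (H²)²*(1 + 3) = H⁴*4 = 4*H⁴)
-32849 + C(20, O(15)) = -32849 + 4*(-13)⁴ = -32849 + 4*28561 = -32849 + 114244 = 81395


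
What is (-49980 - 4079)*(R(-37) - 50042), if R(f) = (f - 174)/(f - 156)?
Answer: 522096145805/193 ≈ 2.7052e+9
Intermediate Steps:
R(f) = (-174 + f)/(-156 + f)
(-49980 - 4079)*(R(-37) - 50042) = (-49980 - 4079)*((-174 - 37)/(-156 - 37) - 50042) = -54059*(-211/(-193) - 50042) = -54059*(-1/193*(-211) - 50042) = -54059*(211/193 - 50042) = -54059*(-9657895/193) = 522096145805/193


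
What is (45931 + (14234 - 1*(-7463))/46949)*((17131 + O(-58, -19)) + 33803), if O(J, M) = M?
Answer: 109794949937640/46949 ≈ 2.3386e+9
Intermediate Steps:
(45931 + (14234 - 1*(-7463))/46949)*((17131 + O(-58, -19)) + 33803) = (45931 + (14234 - 1*(-7463))/46949)*((17131 - 19) + 33803) = (45931 + (14234 + 7463)*(1/46949))*(17112 + 33803) = (45931 + 21697*(1/46949))*50915 = (45931 + 21697/46949)*50915 = (2156436216/46949)*50915 = 109794949937640/46949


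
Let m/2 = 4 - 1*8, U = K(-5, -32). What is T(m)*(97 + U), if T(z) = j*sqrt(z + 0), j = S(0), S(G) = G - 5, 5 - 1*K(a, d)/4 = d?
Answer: -2450*I*sqrt(2) ≈ -3464.8*I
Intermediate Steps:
K(a, d) = 20 - 4*d
S(G) = -5 + G
U = 148 (U = 20 - 4*(-32) = 20 + 128 = 148)
j = -5 (j = -5 + 0 = -5)
m = -8 (m = 2*(4 - 1*8) = 2*(4 - 8) = 2*(-4) = -8)
T(z) = -5*sqrt(z) (T(z) = -5*sqrt(z + 0) = -5*sqrt(z))
T(m)*(97 + U) = (-10*I*sqrt(2))*(97 + 148) = -10*I*sqrt(2)*245 = -2450*I*sqrt(2)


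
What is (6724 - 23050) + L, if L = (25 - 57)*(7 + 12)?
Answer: -16934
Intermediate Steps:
L = -608 (L = -32*19 = -608)
(6724 - 23050) + L = (6724 - 23050) - 608 = -16326 - 608 = -16934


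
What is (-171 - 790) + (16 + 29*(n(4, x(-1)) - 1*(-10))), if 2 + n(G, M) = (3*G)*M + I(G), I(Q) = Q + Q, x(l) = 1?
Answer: -133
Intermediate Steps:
I(Q) = 2*Q
n(G, M) = -2 + 2*G + 3*G*M (n(G, M) = -2 + ((3*G)*M + 2*G) = -2 + (3*G*M + 2*G) = -2 + (2*G + 3*G*M) = -2 + 2*G + 3*G*M)
(-171 - 790) + (16 + 29*(n(4, x(-1)) - 1*(-10))) = (-171 - 790) + (16 + 29*((-2 + 2*4 + 3*4*1) - 1*(-10))) = -961 + (16 + 29*((-2 + 8 + 12) + 10)) = -961 + (16 + 29*(18 + 10)) = -961 + (16 + 29*28) = -961 + (16 + 812) = -961 + 828 = -133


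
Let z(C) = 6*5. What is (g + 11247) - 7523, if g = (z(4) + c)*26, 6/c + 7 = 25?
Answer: 13538/3 ≈ 4512.7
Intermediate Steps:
c = ⅓ (c = 6/(-7 + 25) = 6/18 = 6*(1/18) = ⅓ ≈ 0.33333)
z(C) = 30
g = 2366/3 (g = (30 + ⅓)*26 = (91/3)*26 = 2366/3 ≈ 788.67)
(g + 11247) - 7523 = (2366/3 + 11247) - 7523 = 36107/3 - 7523 = 13538/3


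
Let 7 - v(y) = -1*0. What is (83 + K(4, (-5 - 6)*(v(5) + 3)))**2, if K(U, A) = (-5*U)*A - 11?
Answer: 5161984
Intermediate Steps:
v(y) = 7 (v(y) = 7 - (-1)*0 = 7 - 1*0 = 7 + 0 = 7)
K(U, A) = -11 - 5*A*U (K(U, A) = -5*A*U - 11 = -11 - 5*A*U)
(83 + K(4, (-5 - 6)*(v(5) + 3)))**2 = (83 + (-11 - 5*(-5 - 6)*(7 + 3)*4))**2 = (83 + (-11 - 5*(-11*10)*4))**2 = (83 + (-11 - 5*(-110)*4))**2 = (83 + (-11 + 2200))**2 = (83 + 2189)**2 = 2272**2 = 5161984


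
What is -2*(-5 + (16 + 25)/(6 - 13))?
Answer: 152/7 ≈ 21.714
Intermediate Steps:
-2*(-5 + (16 + 25)/(6 - 13)) = -2*(-5 + 41/(-7)) = -2*(-5 + 41*(-⅐)) = -2*(-5 - 41/7) = -2*(-76/7) = 152/7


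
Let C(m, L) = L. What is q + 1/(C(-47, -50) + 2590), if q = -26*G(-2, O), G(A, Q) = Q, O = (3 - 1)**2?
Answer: -264159/2540 ≈ -104.00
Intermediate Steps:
O = 4 (O = 2**2 = 4)
q = -104 (q = -26*4 = -104)
q + 1/(C(-47, -50) + 2590) = -104 + 1/(-50 + 2590) = -104 + 1/2540 = -264159/2540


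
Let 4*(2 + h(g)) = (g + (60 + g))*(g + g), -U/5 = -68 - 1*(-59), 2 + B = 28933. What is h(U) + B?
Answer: 32304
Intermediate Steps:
B = 28931 (B = -2 + 28933 = 28931)
U = 45 (U = -5*(-68 - 1*(-59)) = -5*(-68 + 59) = -5*(-9) = 45)
h(g) = -2 + g*(60 + 2*g)/2 (h(g) = -2 + ((g + (60 + g))*(g + g))/4 = -2 + ((60 + 2*g)*(2*g))/4 = -2 + (2*g*(60 + 2*g))/4 = -2 + g*(60 + 2*g)/2)
h(U) + B = (-2 + 45² + 30*45) + 28931 = (-2 + 2025 + 1350) + 28931 = 3373 + 28931 = 32304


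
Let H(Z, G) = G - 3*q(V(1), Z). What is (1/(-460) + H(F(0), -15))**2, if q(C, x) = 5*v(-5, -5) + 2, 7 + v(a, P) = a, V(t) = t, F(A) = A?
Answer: 5349313321/211600 ≈ 25280.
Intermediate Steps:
v(a, P) = -7 + a
q(C, x) = -58 (q(C, x) = 5*(-7 - 5) + 2 = 5*(-12) + 2 = -60 + 2 = -58)
H(Z, G) = 174 + G (H(Z, G) = G - 3*(-58) = G + 174 = 174 + G)
(1/(-460) + H(F(0), -15))**2 = (1/(-460) + (174 - 15))**2 = (-1/460 + 159)**2 = (73139/460)**2 = 5349313321/211600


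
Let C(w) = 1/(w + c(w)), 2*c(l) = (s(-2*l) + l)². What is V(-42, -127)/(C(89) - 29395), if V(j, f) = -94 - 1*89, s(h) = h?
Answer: 494039/79356701 ≈ 0.0062255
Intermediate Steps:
c(l) = l²/2 (c(l) = (-2*l + l)²/2 = (-l)²/2 = l²/2)
V(j, f) = -183 (V(j, f) = -94 - 89 = -183)
C(w) = 1/(w + w²/2)
V(-42, -127)/(C(89) - 29395) = -183/(2/(89*(2 + 89)) - 29395) = -183/(2*(1/89)/91 - 29395) = -183/(2*(1/89)*(1/91) - 29395) = -183/(2/8099 - 29395) = -183/(-238070103/8099) = -183*(-8099/238070103) = 494039/79356701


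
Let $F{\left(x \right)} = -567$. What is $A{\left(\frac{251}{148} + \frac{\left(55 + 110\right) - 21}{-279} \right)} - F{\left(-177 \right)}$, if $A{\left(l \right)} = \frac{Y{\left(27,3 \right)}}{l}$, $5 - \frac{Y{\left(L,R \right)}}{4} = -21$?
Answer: $\frac{3546323}{5413} \approx 655.15$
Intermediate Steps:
$Y{\left(L,R \right)} = 104$ ($Y{\left(L,R \right)} = 20 - -84 = 20 + 84 = 104$)
$A{\left(l \right)} = \frac{104}{l}$
$A{\left(\frac{251}{148} + \frac{\left(55 + 110\right) - 21}{-279} \right)} - F{\left(-177 \right)} = \frac{104}{\frac{251}{148} + \frac{\left(55 + 110\right) - 21}{-279}} - -567 = \frac{104}{251 \cdot \frac{1}{148} + \left(165 - 21\right) \left(- \frac{1}{279}\right)} + 567 = \frac{104}{\frac{251}{148} + 144 \left(- \frac{1}{279}\right)} + 567 = \frac{104}{\frac{251}{148} - \frac{16}{31}} + 567 = \frac{104}{\frac{5413}{4588}} + 567 = 104 \cdot \frac{4588}{5413} + 567 = \frac{477152}{5413} + 567 = \frac{3546323}{5413}$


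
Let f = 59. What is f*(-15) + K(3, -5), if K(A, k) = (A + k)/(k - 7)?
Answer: -5309/6 ≈ -884.83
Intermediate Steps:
K(A, k) = (A + k)/(-7 + k)
f*(-15) + K(3, -5) = 59*(-15) + (3 - 5)/(-7 - 5) = -885 - 2/(-12) = -885 - 1/12*(-2) = -885 + ⅙ = -5309/6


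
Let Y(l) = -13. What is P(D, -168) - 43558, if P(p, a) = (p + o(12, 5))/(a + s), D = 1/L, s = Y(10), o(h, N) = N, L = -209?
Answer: -1647756626/37829 ≈ -43558.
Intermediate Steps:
s = -13
D = -1/209 (D = 1/(-209) = -1/209 ≈ -0.0047847)
P(p, a) = (5 + p)/(-13 + a) (P(p, a) = (p + 5)/(a - 13) = (5 + p)/(-13 + a))
P(D, -168) - 43558 = (5 - 1/209)/(-13 - 168) - 43558 = (1044/209)/(-181) - 43558 = -1/181*1044/209 - 43558 = -1044/37829 - 43558 = -1647756626/37829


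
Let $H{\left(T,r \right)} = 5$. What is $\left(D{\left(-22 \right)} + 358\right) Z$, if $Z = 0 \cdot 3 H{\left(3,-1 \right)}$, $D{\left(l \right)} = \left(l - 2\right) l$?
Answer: $0$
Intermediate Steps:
$D{\left(l \right)} = l \left(-2 + l\right)$ ($D{\left(l \right)} = \left(-2 + l\right) l = l \left(-2 + l\right)$)
$Z = 0$ ($Z = 0 \cdot 3 \cdot 5 = 0 \cdot 5 = 0$)
$\left(D{\left(-22 \right)} + 358\right) Z = \left(- 22 \left(-2 - 22\right) + 358\right) 0 = \left(\left(-22\right) \left(-24\right) + 358\right) 0 = \left(528 + 358\right) 0 = 886 \cdot 0 = 0$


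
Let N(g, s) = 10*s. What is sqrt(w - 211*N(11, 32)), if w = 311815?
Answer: sqrt(244295) ≈ 494.26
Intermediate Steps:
sqrt(w - 211*N(11, 32)) = sqrt(311815 - 2110*32) = sqrt(311815 - 211*320) = sqrt(311815 - 67520) = sqrt(244295)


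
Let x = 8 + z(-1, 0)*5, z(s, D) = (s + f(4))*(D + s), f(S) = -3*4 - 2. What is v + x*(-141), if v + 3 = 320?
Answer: -11386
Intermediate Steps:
v = 317 (v = -3 + 320 = 317)
f(S) = -14 (f(S) = -12 - 2 = -14)
z(s, D) = (-14 + s)*(D + s) (z(s, D) = (s - 14)*(D + s) = (-14 + s)*(D + s))
x = 83 (x = 8 + ((-1)² - 14*0 - 14*(-1) + 0*(-1))*5 = 8 + (1 + 0 + 14 + 0)*5 = 8 + 15*5 = 8 + 75 = 83)
v + x*(-141) = 317 + 83*(-141) = 317 - 11703 = -11386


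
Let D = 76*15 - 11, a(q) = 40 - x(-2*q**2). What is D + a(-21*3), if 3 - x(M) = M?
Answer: -6772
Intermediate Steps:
x(M) = 3 - M
a(q) = 37 - 2*q**2 (a(q) = 40 - (3 - (-2)*q**2) = 40 - (3 + 2*q**2) = 40 + (-3 - 2*q**2) = 37 - 2*q**2)
D = 1129 (D = 1140 - 11 = 1129)
D + a(-21*3) = 1129 + (37 - 2*(-21*3)**2) = 1129 + (37 - 2*(-63)**2) = 1129 + (37 - 2*3969) = 1129 + (37 - 7938) = 1129 - 7901 = -6772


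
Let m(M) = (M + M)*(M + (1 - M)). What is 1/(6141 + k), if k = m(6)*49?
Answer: 1/6729 ≈ 0.00014861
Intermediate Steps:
m(M) = 2*M (m(M) = (2*M)*1 = 2*M)
k = 588 (k = (2*6)*49 = 12*49 = 588)
1/(6141 + k) = 1/(6141 + 588) = 1/6729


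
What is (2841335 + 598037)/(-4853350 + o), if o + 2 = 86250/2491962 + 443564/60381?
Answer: -86252088083459364/121711494890203321 ≈ -0.70866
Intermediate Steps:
o = 134936363129/25077859587 (o = -2 + (86250/2491962 + 443564/60381) = -2 + (86250*(1/2491962) + 443564*(1/60381)) = -2 + (14375/415327 + 443564/60381) = -2 + 185092082303/25077859587 = 134936363129/25077859587 ≈ 5.3807)
(2841335 + 598037)/(-4853350 + o) = (2841335 + 598037)/(-4853350 + 134936363129/25077859587) = 3439372/(-121711494890203321/25077859587) = 3439372*(-25077859587/121711494890203321) = -86252088083459364/121711494890203321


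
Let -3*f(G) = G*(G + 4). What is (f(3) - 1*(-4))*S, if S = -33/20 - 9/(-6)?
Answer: 9/20 ≈ 0.45000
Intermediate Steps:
f(G) = -G*(4 + G)/3 (f(G) = -G*(G + 4)/3 = -G*(4 + G)/3)
S = -3/20 (S = -33*1/20 - 9*(-⅙) = -33/20 + 3/2 = -3/20 ≈ -0.15000)
(f(3) - 1*(-4))*S = (-⅓*3*(4 + 3) - 1*(-4))*(-3/20) = (-⅓*3*7 + 4)*(-3/20) = (-7 + 4)*(-3/20) = -3*(-3/20) = 9/20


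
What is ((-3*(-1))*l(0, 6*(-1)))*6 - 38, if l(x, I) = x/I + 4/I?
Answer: -50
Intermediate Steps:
l(x, I) = 4/I + x/I
((-3*(-1))*l(0, 6*(-1)))*6 - 38 = ((-3*(-1))*((4 + 0)/((6*(-1)))))*6 - 38 = (3*(4/(-6)))*6 - 38 = (3*(-⅙*4))*6 - 38 = (3*(-⅔))*6 - 38 = -2*6 - 38 = -12 - 38 = -50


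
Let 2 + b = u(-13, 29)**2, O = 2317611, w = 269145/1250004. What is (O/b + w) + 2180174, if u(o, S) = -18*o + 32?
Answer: 32137262014205093/14740463836 ≈ 2.1802e+6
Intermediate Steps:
w = 89715/416668 (w = 269145*(1/1250004) = 89715/416668 ≈ 0.21532)
u(o, S) = 32 - 18*o
b = 70754 (b = -2 + (32 - 18*(-13))**2 = -2 + (32 + 234)**2 = -2 + 266**2 = -2 + 70756 = 70754)
(O/b + w) + 2180174 = (2317611/70754 + 89715/416668) + 2180174 = 486011017629/14740463836 + 2180174 = 32137262014205093/14740463836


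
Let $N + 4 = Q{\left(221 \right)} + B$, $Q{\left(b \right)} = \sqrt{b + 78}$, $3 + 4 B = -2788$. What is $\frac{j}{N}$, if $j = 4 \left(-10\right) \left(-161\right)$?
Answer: $- \frac{14461664}{1574893} - \frac{20608 \sqrt{299}}{1574893} \approx -9.4089$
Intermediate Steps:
$B = - \frac{2791}{4}$ ($B = - \frac{3}{4} + \frac{1}{4} \left(-2788\right) = - \frac{3}{4} - 697 = - \frac{2791}{4} \approx -697.75$)
$Q{\left(b \right)} = \sqrt{78 + b}$
$N = - \frac{2807}{4} + \sqrt{299}$ ($N = -4 - \left(\frac{2791}{4} - \sqrt{78 + 221}\right) = -4 - \left(\frac{2791}{4} - \sqrt{299}\right) = - \frac{2807}{4} + \sqrt{299} \approx -684.46$)
$j = 6440$ ($j = \left(-40\right) \left(-161\right) = 6440$)
$\frac{j}{N} = \frac{6440}{- \frac{2807}{4} + \sqrt{299}}$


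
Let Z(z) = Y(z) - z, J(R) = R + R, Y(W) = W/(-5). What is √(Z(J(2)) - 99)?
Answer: I*√2595/5 ≈ 10.188*I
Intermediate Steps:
Y(W) = -W/5 (Y(W) = W*(-⅕) = -W/5)
J(R) = 2*R
Z(z) = -6*z/5 (Z(z) = -z/5 - z = -6*z/5)
√(Z(J(2)) - 99) = √(-12*2/5 - 99) = √(-6/5*4 - 99) = √(-24/5 - 99) = √(-519/5) = I*√2595/5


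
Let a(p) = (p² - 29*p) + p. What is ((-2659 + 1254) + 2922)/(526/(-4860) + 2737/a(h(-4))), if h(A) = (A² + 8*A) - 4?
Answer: 117961920/213281 ≈ 553.08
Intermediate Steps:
h(A) = -4 + A² + 8*A
a(p) = p² - 28*p
((-2659 + 1254) + 2922)/(526/(-4860) + 2737/a(h(-4))) = ((-2659 + 1254) + 2922)/(526/(-4860) + 2737/(((-4 + (-4)² + 8*(-4))*(-28 + (-4 + (-4)² + 8*(-4)))))) = (-1405 + 2922)/(526*(-1/4860) + 2737/(((-4 + 16 - 32)*(-28 + (-4 + 16 - 32))))) = 1517/(-263/2430 + 2737/((-20*(-28 - 20)))) = 1517/(-263/2430 + 2737/((-20*(-48)))) = 1517/(-263/2430 + 2737/960) = 1517/(213281/77760) = 1517*(77760/213281) = 117961920/213281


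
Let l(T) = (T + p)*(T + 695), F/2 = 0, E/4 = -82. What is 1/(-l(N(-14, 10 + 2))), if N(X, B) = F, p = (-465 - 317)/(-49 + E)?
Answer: -377/543490 ≈ -0.00069366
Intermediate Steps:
E = -328 (E = 4*(-82) = -328)
F = 0 (F = 2*0 = 0)
p = 782/377 (p = (-465 - 317)/(-49 - 328) = -782/(-377) = -782*(-1/377) = 782/377 ≈ 2.0743)
N(X, B) = 0
l(T) = (695 + T)*(782/377 + T) (l(T) = (T + 782/377)*(T + 695) = (782/377 + T)*(695 + T) = (695 + T)*(782/377 + T))
1/(-l(N(-14, 10 + 2))) = 1/(-(543490/377 + 0**2 + (262797/377)*0)) = 1/(-(543490/377 + 0 + 0)) = 1/(-1*543490/377) = 1/(-543490/377) = -377/543490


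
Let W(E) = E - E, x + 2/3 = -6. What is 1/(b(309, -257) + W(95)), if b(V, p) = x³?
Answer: -27/8000 ≈ -0.0033750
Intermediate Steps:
x = -20/3 (x = -⅔ - 6 = -20/3 ≈ -6.6667)
b(V, p) = -8000/27 (b(V, p) = (-20/3)³ = -8000/27)
W(E) = 0
1/(b(309, -257) + W(95)) = 1/(-8000/27 + 0) = 1/(-8000/27) = -27/8000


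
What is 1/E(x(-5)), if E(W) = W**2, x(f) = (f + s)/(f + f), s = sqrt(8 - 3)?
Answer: 100/(5 - sqrt(5))**2 ≈ 13.090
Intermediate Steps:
s = sqrt(5) ≈ 2.2361
x(f) = (f + sqrt(5))/(2*f) (x(f) = (f + sqrt(5))/(f + f) = (f + sqrt(5))/((2*f)) = (f + sqrt(5))*(1/(2*f)) = (f + sqrt(5))/(2*f))
1/E(x(-5)) = 1/(((1/2)*(-5 + sqrt(5))/(-5))**2) = 1/(((1/2)*(-1/5)*(-5 + sqrt(5)))**2) = 1/((1/2 - sqrt(5)/10)**2) = (1/2 - sqrt(5)/10)**(-2)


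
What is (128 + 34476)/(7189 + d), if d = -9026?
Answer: -34604/1837 ≈ -18.837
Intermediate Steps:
(128 + 34476)/(7189 + d) = (128 + 34476)/(7189 - 9026) = 34604/(-1837) = 34604*(-1/1837) = -34604/1837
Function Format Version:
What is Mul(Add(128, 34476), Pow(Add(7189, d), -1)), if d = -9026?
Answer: Rational(-34604, 1837) ≈ -18.837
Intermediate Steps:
Mul(Add(128, 34476), Pow(Add(7189, d), -1)) = Mul(Add(128, 34476), Pow(Add(7189, -9026), -1)) = Mul(34604, Pow(-1837, -1)) = Mul(34604, Rational(-1, 1837)) = Rational(-34604, 1837)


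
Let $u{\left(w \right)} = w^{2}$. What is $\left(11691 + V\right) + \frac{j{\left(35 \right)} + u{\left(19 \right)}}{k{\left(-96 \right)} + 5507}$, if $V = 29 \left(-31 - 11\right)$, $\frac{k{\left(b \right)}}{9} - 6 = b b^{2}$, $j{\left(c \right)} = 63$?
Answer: $\frac{83334320375}{7957063} \approx 10473.0$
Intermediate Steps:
$k{\left(b \right)} = 54 + 9 b^{3}$ ($k{\left(b \right)} = 54 + 9 b b^{2} = 54 + 9 b^{3}$)
$V = -1218$ ($V = 29 \left(-42\right) = -1218$)
$\left(11691 + V\right) + \frac{j{\left(35 \right)} + u{\left(19 \right)}}{k{\left(-96 \right)} + 5507} = \left(11691 - 1218\right) + \frac{63 + 19^{2}}{\left(54 + 9 \left(-96\right)^{3}\right) + 5507} = 10473 + \frac{63 + 361}{\left(54 + 9 \left(-884736\right)\right) + 5507} = 10473 + \frac{424}{\left(54 - 7962624\right) + 5507} = 10473 + \frac{424}{-7962570 + 5507} = 10473 + \frac{424}{-7957063} = 10473 + 424 \left(- \frac{1}{7957063}\right) = 10473 - \frac{424}{7957063} = \frac{83334320375}{7957063}$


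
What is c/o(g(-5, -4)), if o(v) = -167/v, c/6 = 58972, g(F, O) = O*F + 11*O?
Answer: 8491968/167 ≈ 50850.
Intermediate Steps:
g(F, O) = 11*O + F*O (g(F, O) = F*O + 11*O = 11*O + F*O)
c = 353832 (c = 6*58972 = 353832)
c/o(g(-5, -4)) = 353832/((-167*(-1/(4*(11 - 5))))) = 353832/((-167/((-4*6)))) = 353832/((-167/(-24))) = 353832/((-167*(-1/24))) = 353832/(167/24) = 353832*(24/167) = 8491968/167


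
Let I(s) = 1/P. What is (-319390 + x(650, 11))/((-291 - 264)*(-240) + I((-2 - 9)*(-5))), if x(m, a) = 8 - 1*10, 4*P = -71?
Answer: -5669208/2364299 ≈ -2.3978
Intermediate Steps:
P = -71/4 (P = (¼)*(-71) = -71/4 ≈ -17.750)
x(m, a) = -2 (x(m, a) = 8 - 10 = -2)
I(s) = -4/71 (I(s) = 1/(-71/4) = -4/71)
(-319390 + x(650, 11))/((-291 - 264)*(-240) + I((-2 - 9)*(-5))) = (-319390 - 2)/((-291 - 264)*(-240) - 4/71) = -319392/(-555*(-240) - 4/71) = -319392/(133200 - 4/71) = -319392/9457196/71 = -319392*71/9457196 = -5669208/2364299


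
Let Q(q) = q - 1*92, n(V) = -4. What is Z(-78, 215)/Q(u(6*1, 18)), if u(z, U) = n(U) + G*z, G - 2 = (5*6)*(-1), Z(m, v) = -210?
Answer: 35/44 ≈ 0.79545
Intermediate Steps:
G = -28 (G = 2 + (5*6)*(-1) = 2 + 30*(-1) = 2 - 30 = -28)
u(z, U) = -4 - 28*z
Q(q) = -92 + q (Q(q) = q - 92 = -92 + q)
Z(-78, 215)/Q(u(6*1, 18)) = -210/(-92 + (-4 - 168)) = -210/(-92 - 172) = -210/(-264) = -210*(-1/264) = 35/44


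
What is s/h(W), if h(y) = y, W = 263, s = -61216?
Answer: -61216/263 ≈ -232.76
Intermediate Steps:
s/h(W) = -61216/263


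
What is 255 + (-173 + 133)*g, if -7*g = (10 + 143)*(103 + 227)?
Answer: 2021385/7 ≈ 2.8877e+5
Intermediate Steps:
g = -50490/7 (g = -(10 + 143)*(103 + 227)/7 = -153*330/7 = -1/7*50490 = -50490/7 ≈ -7212.9)
255 + (-173 + 133)*g = 255 + (-173 + 133)*(-50490/7) = 255 - 40*(-50490/7) = 255 + 2019600/7 = 2021385/7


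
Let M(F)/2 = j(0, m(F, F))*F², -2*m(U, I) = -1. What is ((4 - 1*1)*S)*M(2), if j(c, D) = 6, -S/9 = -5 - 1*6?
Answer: 14256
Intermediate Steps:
S = 99 (S = -9*(-5 - 1*6) = -9*(-5 - 6) = -9*(-11) = 99)
m(U, I) = ½ (m(U, I) = -½*(-1) = ½)
M(F) = 12*F² (M(F) = 2*(6*F²) = 12*F²)
((4 - 1*1)*S)*M(2) = ((4 - 1*1)*99)*(12*2²) = ((4 - 1)*99)*(12*4) = (3*99)*48 = 297*48 = 14256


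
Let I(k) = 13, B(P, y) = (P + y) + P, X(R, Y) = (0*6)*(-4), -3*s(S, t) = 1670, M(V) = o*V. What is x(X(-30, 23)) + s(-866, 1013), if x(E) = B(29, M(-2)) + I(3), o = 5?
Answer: -1487/3 ≈ -495.67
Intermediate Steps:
M(V) = 5*V
s(S, t) = -1670/3 (s(S, t) = -⅓*1670 = -1670/3)
X(R, Y) = 0 (X(R, Y) = 0*(-4) = 0)
B(P, y) = y + 2*P
x(E) = 61 (x(E) = (5*(-2) + 2*29) + 13 = (-10 + 58) + 13 = 48 + 13 = 61)
x(X(-30, 23)) + s(-866, 1013) = 61 - 1670/3 = -1487/3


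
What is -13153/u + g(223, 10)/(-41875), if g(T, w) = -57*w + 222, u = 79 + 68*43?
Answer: -78533833/17964375 ≈ -4.3716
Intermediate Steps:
u = 3003 (u = 79 + 2924 = 3003)
g(T, w) = 222 - 57*w
-13153/u + g(223, 10)/(-41875) = -13153/3003 + (222 - 57*10)/(-41875) = -13153*1/3003 + (222 - 570)*(-1/41875) = -1879/429 - 348*(-1/41875) = -1879/429 + 348/41875 = -78533833/17964375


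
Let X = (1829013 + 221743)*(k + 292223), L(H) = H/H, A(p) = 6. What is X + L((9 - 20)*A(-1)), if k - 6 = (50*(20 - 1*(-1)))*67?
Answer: 743561059725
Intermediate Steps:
k = 70356 (k = 6 + (50*(20 - 1*(-1)))*67 = 6 + (50*(20 + 1))*67 = 6 + (50*21)*67 = 6 + 1050*67 = 6 + 70350 = 70356)
L(H) = 1
X = 743561059724 (X = (1829013 + 221743)*(70356 + 292223) = 2050756*362579 = 743561059724)
X + L((9 - 20)*A(-1)) = 743561059724 + 1 = 743561059725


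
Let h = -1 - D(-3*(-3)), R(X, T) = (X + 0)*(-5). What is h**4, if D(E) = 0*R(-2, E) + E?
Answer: 10000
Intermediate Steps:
R(X, T) = -5*X (R(X, T) = X*(-5) = -5*X)
D(E) = E (D(E) = 0*(-5*(-2)) + E = 0*10 + E = 0 + E = E)
h = -10 (h = -1 - (-3)*(-3) = -1 - 1*9 = -1 - 9 = -10)
h**4 = (-10)**4 = 10000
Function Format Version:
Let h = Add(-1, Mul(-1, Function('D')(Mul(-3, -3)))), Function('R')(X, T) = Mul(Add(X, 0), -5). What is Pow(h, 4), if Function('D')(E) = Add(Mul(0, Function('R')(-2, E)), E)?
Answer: 10000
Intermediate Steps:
Function('R')(X, T) = Mul(-5, X) (Function('R')(X, T) = Mul(X, -5) = Mul(-5, X))
Function('D')(E) = E (Function('D')(E) = Add(Mul(0, Mul(-5, -2)), E) = Add(Mul(0, 10), E) = Add(0, E) = E)
h = -10 (h = Add(-1, Mul(-1, Mul(-3, -3))) = Add(-1, Mul(-1, 9)) = Add(-1, -9) = -10)
Pow(h, 4) = Pow(-10, 4) = 10000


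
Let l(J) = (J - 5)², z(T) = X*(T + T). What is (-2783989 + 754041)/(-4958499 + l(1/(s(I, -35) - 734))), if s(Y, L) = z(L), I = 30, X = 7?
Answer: 3041219374848/7428666731183 ≈ 0.40939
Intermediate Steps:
z(T) = 14*T (z(T) = 7*(T + T) = 7*(2*T) = 14*T)
s(Y, L) = 14*L
l(J) = (-5 + J)²
(-2783989 + 754041)/(-4958499 + l(1/(s(I, -35) - 734))) = (-2783989 + 754041)/(-4958499 + (-5 + 1/(14*(-35) - 734))²) = -2029948/(-4958499 + (-5 + 1/(-490 - 734))²) = -2029948/(-4958499 + (-5 + 1/(-1224))²) = -2029948/(-4958499 + (-5 - 1/1224)²) = -2029948/(-4958499 + (-6121/1224)²) = -2029948/(-4958499 + 37466641/1498176) = -2029948/(-7428666731183/1498176) = -2029948*(-1498176/7428666731183) = 3041219374848/7428666731183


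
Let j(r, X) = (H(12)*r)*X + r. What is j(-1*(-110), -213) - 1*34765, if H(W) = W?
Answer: -315815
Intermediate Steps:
j(r, X) = r + 12*X*r (j(r, X) = (12*r)*X + r = 12*X*r + r = r + 12*X*r)
j(-1*(-110), -213) - 1*34765 = (-1*(-110))*(1 + 12*(-213)) - 1*34765 = 110*(1 - 2556) - 34765 = 110*(-2555) - 34765 = -281050 - 34765 = -315815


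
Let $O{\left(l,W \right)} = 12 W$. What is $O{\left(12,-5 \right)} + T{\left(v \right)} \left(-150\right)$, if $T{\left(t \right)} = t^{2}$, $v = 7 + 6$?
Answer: $-25410$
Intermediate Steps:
$v = 13$
$O{\left(12,-5 \right)} + T{\left(v \right)} \left(-150\right) = 12 \left(-5\right) + 13^{2} \left(-150\right) = -60 + 169 \left(-150\right) = -60 - 25350 = -25410$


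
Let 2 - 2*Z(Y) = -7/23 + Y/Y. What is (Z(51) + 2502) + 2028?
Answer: 104205/23 ≈ 4530.6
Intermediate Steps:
Z(Y) = 15/23 (Z(Y) = 1 - (-7/23 + Y/Y)/2 = 1 - (-7*1/23 + 1)/2 = 1 - (-7/23 + 1)/2 = 1 - 1/2*16/23 = 1 - 8/23 = 15/23)
(Z(51) + 2502) + 2028 = (15/23 + 2502) + 2028 = 57561/23 + 2028 = 104205/23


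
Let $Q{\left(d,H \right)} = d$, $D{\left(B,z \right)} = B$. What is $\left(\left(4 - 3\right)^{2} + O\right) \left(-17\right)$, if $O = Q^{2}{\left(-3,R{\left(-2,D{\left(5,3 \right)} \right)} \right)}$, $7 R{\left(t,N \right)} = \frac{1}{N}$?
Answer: $-170$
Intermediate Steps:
$R{\left(t,N \right)} = \frac{1}{7 N}$
$O = 9$ ($O = \left(-3\right)^{2} = 9$)
$\left(\left(4 - 3\right)^{2} + O\right) \left(-17\right) = \left(\left(4 - 3\right)^{2} + 9\right) \left(-17\right) = \left(1^{2} + 9\right) \left(-17\right) = \left(1 + 9\right) \left(-17\right) = 10 \left(-17\right) = -170$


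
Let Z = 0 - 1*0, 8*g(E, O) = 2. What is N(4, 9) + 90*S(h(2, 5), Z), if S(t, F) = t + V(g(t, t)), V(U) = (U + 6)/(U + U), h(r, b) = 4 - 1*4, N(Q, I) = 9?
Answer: 1134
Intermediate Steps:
g(E, O) = 1/4 (g(E, O) = (1/8)*2 = 1/4)
h(r, b) = 0 (h(r, b) = 4 - 4 = 0)
V(U) = (6 + U)/(2*U) (V(U) = (6 + U)/((2*U)) = (6 + U)*(1/(2*U)) = (6 + U)/(2*U))
Z = 0 (Z = 0 + 0 = 0)
S(t, F) = 25/2 + t (S(t, F) = t + (6 + 1/4)/(2*(1/4)) = t + (1/2)*4*(25/4) = t + 25/2 = 25/2 + t)
N(4, 9) + 90*S(h(2, 5), Z) = 9 + 90*(25/2 + 0) = 9 + 90*(25/2) = 9 + 1125 = 1134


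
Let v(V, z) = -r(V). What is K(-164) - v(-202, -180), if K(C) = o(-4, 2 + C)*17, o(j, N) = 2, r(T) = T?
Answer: -168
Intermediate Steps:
K(C) = 34 (K(C) = 2*17 = 34)
v(V, z) = -V
K(-164) - v(-202, -180) = 34 - (-1)*(-202) = 34 - 1*202 = 34 - 202 = -168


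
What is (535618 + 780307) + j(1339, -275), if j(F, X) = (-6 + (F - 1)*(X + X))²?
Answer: 541558956761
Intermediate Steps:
j(F, X) = (-6 + 2*X*(-1 + F))² (j(F, X) = (-6 + (-1 + F)*(2*X))² = (-6 + 2*X*(-1 + F))²)
(535618 + 780307) + j(1339, -275) = (535618 + 780307) + 4*(3 - 275 - 1*1339*(-275))² = 1315925 + 4*(3 - 275 + 368225)² = 1315925 + 4*367953² = 1315925 + 4*135389410209 = 1315925 + 541557640836 = 541558956761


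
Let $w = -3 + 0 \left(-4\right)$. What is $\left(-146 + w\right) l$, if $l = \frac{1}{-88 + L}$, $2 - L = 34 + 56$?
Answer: $\frac{149}{176} \approx 0.84659$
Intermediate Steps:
$w = -3$ ($w = -3 + 0 = -3$)
$L = -88$ ($L = 2 - \left(34 + 56\right) = 2 - 90 = -88$)
$l = - \frac{1}{176}$ ($l = \frac{1}{-88 - 88} = \frac{1}{-176} = - \frac{1}{176} \approx -0.0056818$)
$\left(-146 + w\right) l = \left(-146 - 3\right) \left(- \frac{1}{176}\right) = \left(-149\right) \left(- \frac{1}{176}\right) = \frac{149}{176}$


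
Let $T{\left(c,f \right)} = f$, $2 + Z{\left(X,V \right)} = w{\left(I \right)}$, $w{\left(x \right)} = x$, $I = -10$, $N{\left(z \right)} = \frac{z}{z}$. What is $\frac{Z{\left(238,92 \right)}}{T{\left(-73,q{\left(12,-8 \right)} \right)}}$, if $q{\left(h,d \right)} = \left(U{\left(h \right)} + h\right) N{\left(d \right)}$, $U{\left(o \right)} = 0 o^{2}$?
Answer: $-1$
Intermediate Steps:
$N{\left(z \right)} = 1$
$U{\left(o \right)} = 0$
$Z{\left(X,V \right)} = -12$ ($Z{\left(X,V \right)} = -2 - 10 = -12$)
$q{\left(h,d \right)} = h$ ($q{\left(h,d \right)} = \left(0 + h\right) 1 = h 1 = h$)
$\frac{Z{\left(238,92 \right)}}{T{\left(-73,q{\left(12,-8 \right)} \right)}} = - \frac{12}{12} = \left(-12\right) \frac{1}{12} = -1$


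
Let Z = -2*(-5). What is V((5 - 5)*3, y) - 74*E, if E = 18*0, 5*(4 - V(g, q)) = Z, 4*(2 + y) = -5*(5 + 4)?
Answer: 2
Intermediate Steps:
y = -53/4 (y = -2 + (-5*(5 + 4))/4 = -2 + (-5*9)/4 = -2 + (¼)*(-45) = -2 - 45/4 = -53/4 ≈ -13.250)
Z = 10
V(g, q) = 2 (V(g, q) = 4 - ⅕*10 = 4 - 2 = 2)
E = 0
V((5 - 5)*3, y) - 74*E = 2 - 74*0 = 2 + 0 = 2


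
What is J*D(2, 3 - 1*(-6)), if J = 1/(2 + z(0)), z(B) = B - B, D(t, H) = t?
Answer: 1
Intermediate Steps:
z(B) = 0
J = 1/2 (J = 1/(2 + 0) = 1/2 ≈ 0.50000)
J*D(2, 3 - 1*(-6)) = (1/2)*2 = 1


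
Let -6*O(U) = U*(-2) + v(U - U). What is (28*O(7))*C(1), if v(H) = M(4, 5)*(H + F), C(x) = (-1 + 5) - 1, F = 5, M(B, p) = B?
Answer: -84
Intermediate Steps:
C(x) = 3 (C(x) = 4 - 1 = 3)
v(H) = 20 + 4*H (v(H) = 4*(H + 5) = 4*(5 + H) = 20 + 4*H)
O(U) = -10/3 + U/3 (O(U) = -(U*(-2) + (20 + 4*(U - U)))/6 = -(-2*U + (20 + 4*0))/6 = -(-2*U + (20 + 0))/6 = -(-2*U + 20)/6 = -(20 - 2*U)/6 = -10/3 + U/3)
(28*O(7))*C(1) = (28*(-10/3 + (⅓)*7))*3 = (28*(-10/3 + 7/3))*3 = (28*(-1))*3 = -28*3 = -84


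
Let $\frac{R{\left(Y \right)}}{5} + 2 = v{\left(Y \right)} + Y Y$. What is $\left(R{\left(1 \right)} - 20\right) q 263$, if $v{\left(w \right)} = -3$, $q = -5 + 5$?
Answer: $0$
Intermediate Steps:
$q = 0$
$R{\left(Y \right)} = -25 + 5 Y^{2}$ ($R{\left(Y \right)} = -10 + 5 \left(-3 + Y Y\right) = -10 + 5 \left(-3 + Y^{2}\right) = -10 + \left(-15 + 5 Y^{2}\right) = -25 + 5 Y^{2}$)
$\left(R{\left(1 \right)} - 20\right) q 263 = \left(\left(-25 + 5 \cdot 1^{2}\right) - 20\right) 0 \cdot 263 = \left(\left(-25 + 5 \cdot 1\right) - 20\right) 0 \cdot 263 = \left(\left(-25 + 5\right) - 20\right) 0 \cdot 263 = \left(-20 - 20\right) 0 \cdot 263 = \left(-40\right) 0 \cdot 263 = 0 \cdot 263 = 0$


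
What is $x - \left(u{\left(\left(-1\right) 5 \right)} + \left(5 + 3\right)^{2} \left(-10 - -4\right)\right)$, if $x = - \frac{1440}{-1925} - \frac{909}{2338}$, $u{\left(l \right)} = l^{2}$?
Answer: $\frac{46210007}{128590} \approx 359.36$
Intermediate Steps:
$x = \frac{46197}{128590}$ ($x = \left(-1440\right) \left(- \frac{1}{1925}\right) - \frac{909}{2338} = \frac{288}{385} - \frac{909}{2338} = \frac{46197}{128590} \approx 0.35926$)
$x - \left(u{\left(\left(-1\right) 5 \right)} + \left(5 + 3\right)^{2} \left(-10 - -4\right)\right) = \frac{46197}{128590} - \left(\left(\left(-1\right) 5\right)^{2} + \left(5 + 3\right)^{2} \left(-10 - -4\right)\right) = \frac{46197}{128590} - \left(\left(-5\right)^{2} + 8^{2} \left(-10 + 4\right)\right) = \frac{46197}{128590} - \left(25 + 64 \left(-6\right)\right) = \frac{46197}{128590} - \left(25 - 384\right) = \frac{46197}{128590} - -359 = \frac{46197}{128590} + 359 = \frac{46210007}{128590}$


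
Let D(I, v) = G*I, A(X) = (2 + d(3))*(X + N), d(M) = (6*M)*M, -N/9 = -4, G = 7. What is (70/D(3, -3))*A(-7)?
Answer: 16240/3 ≈ 5413.3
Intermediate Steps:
N = 36 (N = -9*(-4) = 36)
d(M) = 6*M**2
A(X) = 2016 + 56*X (A(X) = (2 + 6*3**2)*(X + 36) = (2 + 6*9)*(36 + X) = (2 + 54)*(36 + X) = 56*(36 + X) = 2016 + 56*X)
D(I, v) = 7*I
(70/D(3, -3))*A(-7) = (70/(7*3))*(2016 + 56*(-7)) = (70/21)*(2016 - 392) = ((1/21)*70)*1624 = (10/3)*1624 = 16240/3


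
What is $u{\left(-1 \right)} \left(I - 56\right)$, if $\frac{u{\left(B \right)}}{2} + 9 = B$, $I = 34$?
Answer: $440$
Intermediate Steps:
$u{\left(B \right)} = -18 + 2 B$
$u{\left(-1 \right)} \left(I - 56\right) = \left(-18 + 2 \left(-1\right)\right) \left(34 - 56\right) = \left(-18 - 2\right) \left(-22\right) = \left(-20\right) \left(-22\right) = 440$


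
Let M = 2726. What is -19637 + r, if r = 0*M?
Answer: -19637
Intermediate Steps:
r = 0 (r = 0*2726 = 0)
-19637 + r = -19637 + 0 = -19637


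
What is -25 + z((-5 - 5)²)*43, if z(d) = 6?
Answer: 233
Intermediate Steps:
-25 + z((-5 - 5)²)*43 = -25 + 6*43 = -25 + 258 = 233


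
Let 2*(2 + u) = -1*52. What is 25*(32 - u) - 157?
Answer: 1343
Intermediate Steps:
u = -28 (u = -2 + (-1*52)/2 = -2 + (½)*(-52) = -2 - 26 = -28)
25*(32 - u) - 157 = 25*(32 - 1*(-28)) - 157 = 25*(32 + 28) - 157 = 25*60 - 157 = 1500 - 157 = 1343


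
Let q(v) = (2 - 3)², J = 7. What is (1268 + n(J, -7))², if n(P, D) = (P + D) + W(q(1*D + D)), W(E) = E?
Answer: 1610361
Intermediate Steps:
q(v) = 1 (q(v) = (-1)² = 1)
n(P, D) = 1 + D + P (n(P, D) = (P + D) + 1 = (D + P) + 1 = 1 + D + P)
(1268 + n(J, -7))² = (1268 + (1 - 7 + 7))² = (1268 + 1)² = 1269² = 1610361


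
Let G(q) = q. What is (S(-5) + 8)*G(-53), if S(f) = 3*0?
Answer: -424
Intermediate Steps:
S(f) = 0
(S(-5) + 8)*G(-53) = (0 + 8)*(-53) = 8*(-53) = -424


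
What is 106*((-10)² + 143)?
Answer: 25758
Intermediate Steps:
106*((-10)² + 143) = 106*(100 + 143) = 106*243 = 25758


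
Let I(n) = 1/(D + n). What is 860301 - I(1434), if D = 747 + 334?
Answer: 2163657014/2515 ≈ 8.6030e+5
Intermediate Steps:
D = 1081
I(n) = 1/(1081 + n)
860301 - I(1434) = 860301 - 1/(1081 + 1434) = 860301 - 1/2515 = 2163657014/2515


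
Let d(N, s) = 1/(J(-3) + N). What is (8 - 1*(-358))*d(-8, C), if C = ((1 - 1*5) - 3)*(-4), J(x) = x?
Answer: -366/11 ≈ -33.273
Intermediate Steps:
C = 28 (C = ((1 - 5) - 3)*(-4) = (-4 - 3)*(-4) = -7*(-4) = 28)
d(N, s) = 1/(-3 + N)
(8 - 1*(-358))*d(-8, C) = (8 - 1*(-358))/(-3 - 8) = (8 + 358)/(-11) = 366*(-1/11) = -366/11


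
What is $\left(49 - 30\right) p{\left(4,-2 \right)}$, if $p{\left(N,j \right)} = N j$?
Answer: $-152$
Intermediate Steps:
$\left(49 - 30\right) p{\left(4,-2 \right)} = \left(49 - 30\right) 4 \left(-2\right) = 19 \left(-8\right) = -152$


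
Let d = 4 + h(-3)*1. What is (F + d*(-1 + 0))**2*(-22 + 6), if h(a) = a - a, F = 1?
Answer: -144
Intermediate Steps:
h(a) = 0
d = 4 (d = 4 + 0*1 = 4 + 0 = 4)
(F + d*(-1 + 0))**2*(-22 + 6) = (1 + 4*(-1 + 0))**2*(-22 + 6) = (1 + 4*(-1))**2*(-16) = (1 - 4)**2*(-16) = (-3)**2*(-16) = 9*(-16) = -144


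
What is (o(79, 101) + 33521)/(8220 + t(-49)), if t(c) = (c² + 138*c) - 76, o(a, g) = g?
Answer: 33622/3783 ≈ 8.8876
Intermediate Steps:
t(c) = -76 + c² + 138*c
(o(79, 101) + 33521)/(8220 + t(-49)) = (101 + 33521)/(8220 + (-76 + (-49)² + 138*(-49))) = 33622/(8220 + (-76 + 2401 - 6762)) = 33622/(8220 - 4437) = 33622/3783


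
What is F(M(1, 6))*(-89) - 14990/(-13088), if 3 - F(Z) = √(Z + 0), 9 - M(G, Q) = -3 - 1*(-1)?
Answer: -1739753/6544 + 89*√11 ≈ 29.325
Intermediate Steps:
M(G, Q) = 11 (M(G, Q) = 9 - (-3 - 1*(-1)) = 9 - (-3 + 1) = 9 - 1*(-2) = 9 + 2 = 11)
F(Z) = 3 - √Z (F(Z) = 3 - √(Z + 0) = 3 - √Z)
F(M(1, 6))*(-89) - 14990/(-13088) = (3 - √11)*(-89) - 14990/(-13088) = (-267 + 89*√11) - 14990*(-1/13088) = (-267 + 89*√11) + 7495/6544 = -1739753/6544 + 89*√11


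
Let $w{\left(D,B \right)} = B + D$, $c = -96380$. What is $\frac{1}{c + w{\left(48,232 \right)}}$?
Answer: $- \frac{1}{96100} \approx -1.0406 \cdot 10^{-5}$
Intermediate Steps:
$\frac{1}{c + w{\left(48,232 \right)}} = \frac{1}{-96380 + \left(232 + 48\right)} = \frac{1}{-96380 + 280} = \frac{1}{-96100} = - \frac{1}{96100}$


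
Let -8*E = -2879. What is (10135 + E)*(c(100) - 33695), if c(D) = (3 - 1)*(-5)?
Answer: -2829838095/8 ≈ -3.5373e+8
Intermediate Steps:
E = 2879/8 (E = -1/8*(-2879) = 2879/8 ≈ 359.88)
c(D) = -10 (c(D) = 2*(-5) = -10)
(10135 + E)*(c(100) - 33695) = (10135 + 2879/8)*(-10 - 33695) = (83959/8)*(-33705) = -2829838095/8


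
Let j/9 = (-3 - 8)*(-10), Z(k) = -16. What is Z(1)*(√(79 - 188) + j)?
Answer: -15840 - 16*I*√109 ≈ -15840.0 - 167.04*I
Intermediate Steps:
j = 990 (j = 9*((-3 - 8)*(-10)) = 9*(-11*(-10)) = 9*110 = 990)
Z(1)*(√(79 - 188) + j) = -16*(√(79 - 188) + 990) = -16*(√(-109) + 990) = -16*(I*√109 + 990) = -16*(990 + I*√109) = -15840 - 16*I*√109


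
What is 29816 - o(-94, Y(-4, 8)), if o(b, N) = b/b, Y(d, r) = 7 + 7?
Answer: 29815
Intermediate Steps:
Y(d, r) = 14
o(b, N) = 1
29816 - o(-94, Y(-4, 8)) = 29816 - 1*1 = 29816 - 1 = 29815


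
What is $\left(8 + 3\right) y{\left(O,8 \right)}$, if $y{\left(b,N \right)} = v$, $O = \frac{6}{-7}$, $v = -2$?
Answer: $-22$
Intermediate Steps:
$O = - \frac{6}{7}$ ($O = 6 \left(- \frac{1}{7}\right) = - \frac{6}{7} \approx -0.85714$)
$y{\left(b,N \right)} = -2$
$\left(8 + 3\right) y{\left(O,8 \right)} = \left(8 + 3\right) \left(-2\right) = 11 \left(-2\right) = -22$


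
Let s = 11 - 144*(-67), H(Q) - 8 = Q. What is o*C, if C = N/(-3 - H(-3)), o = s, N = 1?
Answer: -9659/8 ≈ -1207.4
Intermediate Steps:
H(Q) = 8 + Q
s = 9659 (s = 11 + 9648 = 9659)
o = 9659
C = -1/8 (C = 1/(-3 - (8 - 3)) = 1/(-3 - 1*5) = 1/(-3 - 5) = 1/(-8) = 1*(-1/8) = -1/8 ≈ -0.12500)
o*C = 9659*(-1/8) = -9659/8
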